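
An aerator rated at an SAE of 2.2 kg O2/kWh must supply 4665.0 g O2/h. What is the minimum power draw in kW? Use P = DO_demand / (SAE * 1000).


SAE in g O2/kWh = 2.2 * 1000 = 2200 g/kWh
P = DO_demand / SAE_g = 4665.0 / 2200 = 2.12045 kW

2.12045 kW


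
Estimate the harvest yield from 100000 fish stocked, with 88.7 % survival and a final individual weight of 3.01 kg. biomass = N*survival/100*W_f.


Survivors = 100000 * 88.7/100 = 88700 fish
Harvest biomass = survivors * W_f = 88700 * 3.01 = 266987 kg

266987 kg


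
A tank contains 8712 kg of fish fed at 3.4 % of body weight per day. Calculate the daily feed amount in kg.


Feeding rate fraction = 3.4% / 100 = 0.034
Daily feed = 8712 kg * 0.034 = 296.208 kg/day

296.208 kg/day


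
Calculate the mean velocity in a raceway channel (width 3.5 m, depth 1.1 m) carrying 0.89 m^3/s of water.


Cross-sectional area = W * d = 3.5 * 1.1 = 3.85 m^2
Velocity = Q / A = 0.89 / 3.85 = 0.231169 m/s

0.231169 m/s


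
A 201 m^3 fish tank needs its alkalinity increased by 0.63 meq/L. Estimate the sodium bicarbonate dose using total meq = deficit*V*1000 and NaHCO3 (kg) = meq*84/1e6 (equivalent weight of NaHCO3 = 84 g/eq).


Tank volume in L = 201 m^3 * 1000 = 201000 L
Total meq required = 0.63 meq/L * 201000 L = 126630 meq
NaHCO3 mass = 126630 meq * 84 mg/meq / 1e6 = 10.6369 kg

10.6369 kg


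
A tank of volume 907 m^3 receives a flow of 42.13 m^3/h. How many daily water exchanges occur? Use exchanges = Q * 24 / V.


Daily flow volume = 42.13 m^3/h * 24 h = 1011.12 m^3/day
Exchanges = daily flow / tank volume = 1011.12 / 907 = 1.1148 exchanges/day

1.1148 exchanges/day


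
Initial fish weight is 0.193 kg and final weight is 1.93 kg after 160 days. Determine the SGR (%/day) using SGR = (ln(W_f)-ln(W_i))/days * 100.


ln(W_f) = ln(1.93) = 0.65752
ln(W_i) = ln(0.193) = -1.6450651
ln(W_f) - ln(W_i) = 0.65752 - -1.6450651 = 2.3025851
SGR = 2.3025851 / 160 * 100 = 1.43912 %/day

1.43912 %/day


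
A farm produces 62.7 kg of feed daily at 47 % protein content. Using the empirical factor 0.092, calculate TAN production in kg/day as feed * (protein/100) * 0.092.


Protein in feed = 62.7 * 47/100 = 29.469 kg/day
TAN = protein * 0.092 = 29.469 * 0.092 = 2.711148 kg/day

2.711148 kg/day


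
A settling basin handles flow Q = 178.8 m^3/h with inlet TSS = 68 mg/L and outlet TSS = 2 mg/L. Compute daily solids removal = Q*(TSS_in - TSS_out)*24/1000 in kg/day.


Concentration drop: TSS_in - TSS_out = 68 - 2 = 66 mg/L
Hourly solids removed = Q * dTSS = 178.8 m^3/h * 66 mg/L = 11800.8 g/h  (m^3/h * mg/L = g/h)
Daily solids removed = 11800.8 * 24 = 283219.2 g/day
Convert g to kg: 283219.2 / 1000 = 283.2192 kg/day

283.2192 kg/day


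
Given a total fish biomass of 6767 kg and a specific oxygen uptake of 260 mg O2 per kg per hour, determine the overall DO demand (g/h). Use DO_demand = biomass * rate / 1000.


Total O2 consumption (mg/h) = 6767 kg * 260 mg/(kg*h) = 1759420 mg/h
Convert to g/h: 1759420 / 1000 = 1759.42 g/h

1759.42 g/h


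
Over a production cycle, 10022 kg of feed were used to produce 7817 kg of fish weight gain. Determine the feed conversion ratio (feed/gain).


FCR = feed consumed / weight gained
FCR = 10022 kg / 7817 kg = 1.28208

1.28208


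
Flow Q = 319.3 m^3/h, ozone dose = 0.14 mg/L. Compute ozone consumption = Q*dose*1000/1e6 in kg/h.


O3 demand (mg/h) = Q * dose * 1000 = 319.3 * 0.14 * 1000 = 44702 mg/h
Convert mg to kg: 44702 / 1e6 = 0.044702 kg/h

0.044702 kg/h


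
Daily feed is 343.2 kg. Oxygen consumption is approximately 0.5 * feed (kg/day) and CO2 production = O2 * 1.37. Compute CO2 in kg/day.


O2 = 343.2 * 0.5 = 171.6
CO2 = 171.6 * 1.37 = 235.092

235.092 kg/day


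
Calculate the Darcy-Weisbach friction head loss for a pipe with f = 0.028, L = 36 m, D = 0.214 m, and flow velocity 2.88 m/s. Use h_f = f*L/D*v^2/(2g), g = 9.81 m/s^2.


v^2 = 2.88^2 = 8.2944 m^2/s^2
L/D = 36/0.214 = 168.2243
h_f = f*(L/D)*v^2/(2g) = 0.028 * 168.2243 * 8.2944 / 19.62 = 1.99128 m

1.99128 m


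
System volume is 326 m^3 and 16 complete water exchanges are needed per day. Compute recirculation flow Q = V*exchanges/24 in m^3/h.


Daily recirculation volume = 326 m^3 * 16 = 5216 m^3/day
Flow rate Q = daily volume / 24 h = 5216 / 24 = 217.333 m^3/h

217.333 m^3/h


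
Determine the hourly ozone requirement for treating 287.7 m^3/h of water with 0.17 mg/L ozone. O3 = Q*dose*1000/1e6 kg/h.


O3 demand (mg/h) = Q * dose * 1000 = 287.7 * 0.17 * 1000 = 48909 mg/h
Convert mg to kg: 48909 / 1e6 = 0.048909 kg/h

0.048909 kg/h


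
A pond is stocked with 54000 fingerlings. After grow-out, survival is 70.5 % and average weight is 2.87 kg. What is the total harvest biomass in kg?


Survivors = 54000 * 70.5/100 = 38070 fish
Harvest biomass = survivors * W_f = 38070 * 2.87 = 109260.9 kg

109260.9 kg


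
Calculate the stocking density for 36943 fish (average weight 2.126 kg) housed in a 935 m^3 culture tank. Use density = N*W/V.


Total biomass = 36943 fish * 2.126 kg = 78540.818 kg
Density = total biomass / volume = 78540.818 / 935 = 84.0009 kg/m^3

84.0009 kg/m^3


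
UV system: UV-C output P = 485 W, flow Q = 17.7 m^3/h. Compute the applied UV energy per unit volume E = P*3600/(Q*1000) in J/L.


Energy delivered per hour = 485 W * 3600 s = 1746000 J/h
Volume treated per hour = 17.7 m^3/h * 1000 = 17700 L/h
dose = 1746000 / 17700 = 98.6441 J/L

98.6441 J/L


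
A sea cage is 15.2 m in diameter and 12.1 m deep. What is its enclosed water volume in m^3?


r = d/2 = 15.2/2 = 7.6 m
Base area = pi*r^2 = pi*7.6^2 = 181.45839 m^2
Volume = 181.45839 * 12.1 = 2195.65 m^3

2195.65 m^3


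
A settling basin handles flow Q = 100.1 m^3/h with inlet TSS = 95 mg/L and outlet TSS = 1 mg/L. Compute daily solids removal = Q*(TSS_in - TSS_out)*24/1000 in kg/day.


Concentration drop: TSS_in - TSS_out = 95 - 1 = 94 mg/L
Hourly solids removed = Q * dTSS = 100.1 m^3/h * 94 mg/L = 9409.4 g/h  (m^3/h * mg/L = g/h)
Daily solids removed = 9409.4 * 24 = 225825.6 g/day
Convert g to kg: 225825.6 / 1000 = 225.8256 kg/day

225.8256 kg/day


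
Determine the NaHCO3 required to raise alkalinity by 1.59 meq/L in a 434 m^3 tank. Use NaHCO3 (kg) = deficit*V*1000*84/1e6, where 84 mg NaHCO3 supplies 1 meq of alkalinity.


Tank volume in L = 434 m^3 * 1000 = 434000 L
Total meq required = 1.59 meq/L * 434000 L = 690060 meq
NaHCO3 mass = 690060 meq * 84 mg/meq / 1e6 = 57.965 kg

57.965 kg


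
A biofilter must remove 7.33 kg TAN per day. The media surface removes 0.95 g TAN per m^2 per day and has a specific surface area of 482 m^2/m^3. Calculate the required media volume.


A = 7.33*1000 / 0.95 = 7715.7895 m^2
V = 7715.7895 / 482 = 16.0079

16.0079 m^3


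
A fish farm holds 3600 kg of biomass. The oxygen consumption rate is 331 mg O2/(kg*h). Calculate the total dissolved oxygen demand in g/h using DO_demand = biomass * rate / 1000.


Total O2 consumption (mg/h) = 3600 kg * 331 mg/(kg*h) = 1191600 mg/h
Convert to g/h: 1191600 / 1000 = 1191.6 g/h

1191.6 g/h


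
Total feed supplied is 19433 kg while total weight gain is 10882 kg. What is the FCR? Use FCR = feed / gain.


FCR = feed consumed / weight gained
FCR = 19433 kg / 10882 kg = 1.78579

1.78579


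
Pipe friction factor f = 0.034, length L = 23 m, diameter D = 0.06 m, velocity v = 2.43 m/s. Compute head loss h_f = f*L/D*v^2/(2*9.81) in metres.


v^2 = 2.43^2 = 5.9049 m^2/s^2
L/D = 23/0.06 = 383.33333
h_f = f*(L/D)*v^2/(2g) = 0.034 * 383.33333 * 5.9049 / 19.62 = 3.92256 m

3.92256 m


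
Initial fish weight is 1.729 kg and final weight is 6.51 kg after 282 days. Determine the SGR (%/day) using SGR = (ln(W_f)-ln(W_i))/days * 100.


ln(W_f) = ln(6.51) = 1.8733395
ln(W_i) = ln(1.729) = 0.54754321
ln(W_f) - ln(W_i) = 1.8733395 - 0.54754321 = 1.3257963
SGR = 1.3257963 / 282 * 100 = 0.470141 %/day

0.470141 %/day


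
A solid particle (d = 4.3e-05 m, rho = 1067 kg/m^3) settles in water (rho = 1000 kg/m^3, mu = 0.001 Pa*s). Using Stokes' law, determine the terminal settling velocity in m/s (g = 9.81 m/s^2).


Density difference: rho_p - rho_f = 1067 - 1000 = 67 kg/m^3
d^2 = (4.3e-05)^2 = 1.849e-09 m^2
Numerator = (rho_p - rho_f) * g * d^2 = 67 * 9.81 * 1.849e-09 = 1.2152922e-06
Denominator = 18 * mu = 18 * 0.001 = 0.018
v_s = 1.2152922e-06 / 0.018 = 6.75162e-05 m/s
Check: Re = rho_f * v_s * d / mu = 1000 * 6.75162e-05 * 4.3e-05 / 0.001 = 0.0029 < 1, so Stokes' law applies.

6.75162e-05 m/s


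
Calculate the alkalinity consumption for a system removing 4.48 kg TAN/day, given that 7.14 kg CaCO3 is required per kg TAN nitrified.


Alkalinity factor: 7.14 kg CaCO3 consumed per kg TAN nitrified
alk = 4.48 kg TAN * 7.14 = 31.9872 kg CaCO3/day

31.9872 kg CaCO3/day


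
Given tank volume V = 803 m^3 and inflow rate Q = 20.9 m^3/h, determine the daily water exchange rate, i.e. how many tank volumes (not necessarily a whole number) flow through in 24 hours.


Daily flow volume = 20.9 m^3/h * 24 h = 501.6 m^3/day
Exchanges = daily flow / tank volume = 501.6 / 803 = 0.624658 exchanges/day

0.624658 exchanges/day


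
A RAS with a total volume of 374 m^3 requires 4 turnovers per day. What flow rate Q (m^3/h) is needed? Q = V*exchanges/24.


Daily recirculation volume = 374 m^3 * 4 = 1496 m^3/day
Flow rate Q = daily volume / 24 h = 1496 / 24 = 62.3333 m^3/h

62.3333 m^3/h


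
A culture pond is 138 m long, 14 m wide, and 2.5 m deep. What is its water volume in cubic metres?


Base area = L * W = 138 * 14 = 1932 m^2
Volume = area * depth = 1932 * 2.5 = 4830 m^3

4830 m^3


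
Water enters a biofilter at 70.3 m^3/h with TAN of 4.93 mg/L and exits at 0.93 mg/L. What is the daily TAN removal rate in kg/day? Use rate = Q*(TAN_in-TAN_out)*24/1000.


Concentration drop: TAN_in - TAN_out = 4.93 - 0.93 = 4 mg/L
Hourly TAN removed = Q * dTAN = 70.3 m^3/h * 4 mg/L = 281.2 g/h  (m^3/h * mg/L = g/h)
Daily TAN removed = 281.2 * 24 = 6748.8 g/day
Convert to kg/day: 6748.8 / 1000 = 6.7488 kg/day

6.7488 kg/day


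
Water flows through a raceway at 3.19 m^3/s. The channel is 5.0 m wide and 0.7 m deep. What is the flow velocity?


Cross-sectional area = W * d = 5.0 * 0.7 = 3.5 m^2
Velocity = Q / A = 3.19 / 3.5 = 0.911429 m/s

0.911429 m/s


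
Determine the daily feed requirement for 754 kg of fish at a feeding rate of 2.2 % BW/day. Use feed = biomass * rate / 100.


Feeding rate fraction = 2.2% / 100 = 0.022
Daily feed = 754 kg * 0.022 = 16.588 kg/day

16.588 kg/day


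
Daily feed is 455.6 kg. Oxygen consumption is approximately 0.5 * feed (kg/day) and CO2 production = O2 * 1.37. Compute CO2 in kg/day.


O2 = 455.6 * 0.5 = 227.8
CO2 = 227.8 * 1.37 = 312.086

312.086 kg/day


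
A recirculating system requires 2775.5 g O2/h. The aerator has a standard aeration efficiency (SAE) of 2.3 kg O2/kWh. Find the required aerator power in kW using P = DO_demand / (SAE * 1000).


SAE in g O2/kWh = 2.3 * 1000 = 2300 g/kWh
P = DO_demand / SAE_g = 2775.5 / 2300 = 1.20674 kW

1.20674 kW


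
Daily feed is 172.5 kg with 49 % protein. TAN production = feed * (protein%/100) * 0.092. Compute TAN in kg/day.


Protein in feed = 172.5 * 49/100 = 84.525 kg/day
TAN = protein * 0.092 = 84.525 * 0.092 = 7.7763 kg/day

7.7763 kg/day


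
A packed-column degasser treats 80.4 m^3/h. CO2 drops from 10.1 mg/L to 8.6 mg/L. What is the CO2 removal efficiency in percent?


CO2_out / CO2_in = 8.6 / 10.1 = 0.85148515
Fraction remaining = 0.85148515
efficiency = (1 - 0.85148515) * 100 = 14.8515 %

14.8515 %


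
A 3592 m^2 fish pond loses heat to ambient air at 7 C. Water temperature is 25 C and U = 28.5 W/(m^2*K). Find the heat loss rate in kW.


Temperature difference dT = 25 - 7 = 18 K
Heat loss (W) = U * A * dT = 28.5 * 3592 * 18 = 1842696 W
Convert to kW: 1842696 / 1000 = 1842.696 kW

1842.696 kW


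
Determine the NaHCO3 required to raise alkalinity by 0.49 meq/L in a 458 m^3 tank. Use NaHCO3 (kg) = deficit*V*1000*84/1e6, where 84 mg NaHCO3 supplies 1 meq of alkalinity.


Tank volume in L = 458 m^3 * 1000 = 458000 L
Total meq required = 0.49 meq/L * 458000 L = 224420 meq
NaHCO3 mass = 224420 meq * 84 mg/meq / 1e6 = 18.8513 kg

18.8513 kg


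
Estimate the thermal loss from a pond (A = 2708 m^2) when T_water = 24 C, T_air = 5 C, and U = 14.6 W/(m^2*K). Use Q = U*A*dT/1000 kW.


Temperature difference dT = 24 - 5 = 19 K
Heat loss (W) = U * A * dT = 14.6 * 2708 * 19 = 751199.2 W
Convert to kW: 751199.2 / 1000 = 751.1992 kW

751.1992 kW


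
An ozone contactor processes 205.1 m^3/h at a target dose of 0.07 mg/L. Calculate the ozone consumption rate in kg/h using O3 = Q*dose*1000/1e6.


O3 demand (mg/h) = Q * dose * 1000 = 205.1 * 0.07 * 1000 = 14357 mg/h
Convert mg to kg: 14357 / 1e6 = 0.014357 kg/h

0.014357 kg/h


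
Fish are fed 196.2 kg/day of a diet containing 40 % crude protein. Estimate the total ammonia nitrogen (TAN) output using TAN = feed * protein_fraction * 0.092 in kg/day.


Protein in feed = 196.2 * 40/100 = 78.48 kg/day
TAN = protein * 0.092 = 78.48 * 0.092 = 7.22016 kg/day

7.22016 kg/day


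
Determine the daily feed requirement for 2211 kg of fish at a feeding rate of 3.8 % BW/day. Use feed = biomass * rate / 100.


Feeding rate fraction = 3.8% / 100 = 0.038
Daily feed = 2211 kg * 0.038 = 84.018 kg/day

84.018 kg/day


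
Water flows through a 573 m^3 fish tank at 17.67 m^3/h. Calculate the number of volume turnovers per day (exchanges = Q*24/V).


Daily flow volume = 17.67 m^3/h * 24 h = 424.08 m^3/day
Exchanges = daily flow / tank volume = 424.08 / 573 = 0.740105 exchanges/day

0.740105 exchanges/day


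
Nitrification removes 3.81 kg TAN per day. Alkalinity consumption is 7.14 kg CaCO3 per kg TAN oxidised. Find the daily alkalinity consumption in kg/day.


Alkalinity factor: 7.14 kg CaCO3 consumed per kg TAN nitrified
alk = 3.81 kg TAN * 7.14 = 27.2034 kg CaCO3/day

27.2034 kg CaCO3/day


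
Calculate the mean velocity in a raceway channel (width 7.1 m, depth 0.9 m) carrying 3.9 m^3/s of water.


Cross-sectional area = W * d = 7.1 * 0.9 = 6.39 m^2
Velocity = Q / A = 3.9 / 6.39 = 0.610329 m/s

0.610329 m/s


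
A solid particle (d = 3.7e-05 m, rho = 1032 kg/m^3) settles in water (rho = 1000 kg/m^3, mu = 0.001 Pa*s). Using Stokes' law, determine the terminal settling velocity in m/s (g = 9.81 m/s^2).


Density difference: rho_p - rho_f = 1032 - 1000 = 32 kg/m^3
d^2 = (3.7e-05)^2 = 1.369e-09 m^2
Numerator = (rho_p - rho_f) * g * d^2 = 32 * 9.81 * 1.369e-09 = 4.2975648e-07
Denominator = 18 * mu = 18 * 0.001 = 0.018
v_s = 4.2975648e-07 / 0.018 = 2.38754e-05 m/s
Check: Re = rho_f * v_s * d / mu = 1000 * 2.38754e-05 * 3.7e-05 / 0.001 = 8.83e-04 < 1, so Stokes' law applies.

2.38754e-05 m/s


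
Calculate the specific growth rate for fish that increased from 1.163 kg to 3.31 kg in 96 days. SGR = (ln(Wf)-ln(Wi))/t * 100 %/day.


ln(W_f) = ln(3.31) = 1.1969482
ln(W_i) = ln(1.163) = 0.15100287
ln(W_f) - ln(W_i) = 1.1969482 - 0.15100287 = 1.0459453
SGR = 1.0459453 / 96 * 100 = 1.08953 %/day

1.08953 %/day


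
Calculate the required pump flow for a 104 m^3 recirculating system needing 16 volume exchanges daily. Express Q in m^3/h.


Daily recirculation volume = 104 m^3 * 16 = 1664 m^3/day
Flow rate Q = daily volume / 24 h = 1664 / 24 = 69.3333 m^3/h

69.3333 m^3/h


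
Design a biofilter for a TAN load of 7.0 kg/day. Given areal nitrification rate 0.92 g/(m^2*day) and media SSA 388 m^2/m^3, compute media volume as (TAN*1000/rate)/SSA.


A = 7.0*1000 / 0.92 = 7608.6957 m^2
V = 7608.6957 / 388 = 19.61

19.61 m^3


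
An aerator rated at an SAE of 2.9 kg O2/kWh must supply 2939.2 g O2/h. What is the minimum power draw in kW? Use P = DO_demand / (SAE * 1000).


SAE in g O2/kWh = 2.9 * 1000 = 2900 g/kWh
P = DO_demand / SAE_g = 2939.2 / 2900 = 1.01352 kW

1.01352 kW


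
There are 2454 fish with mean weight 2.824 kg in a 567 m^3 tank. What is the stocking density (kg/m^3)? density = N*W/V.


Total biomass = 2454 fish * 2.824 kg = 6930.096 kg
Density = total biomass / volume = 6930.096 / 567 = 12.2224 kg/m^3

12.2224 kg/m^3


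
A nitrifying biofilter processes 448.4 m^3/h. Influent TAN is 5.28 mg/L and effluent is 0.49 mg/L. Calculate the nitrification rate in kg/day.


Concentration drop: TAN_in - TAN_out = 5.28 - 0.49 = 4.79 mg/L
Hourly TAN removed = Q * dTAN = 448.4 m^3/h * 4.79 mg/L = 2147.836 g/h  (m^3/h * mg/L = g/h)
Daily TAN removed = 2147.836 * 24 = 51548.064 g/day
Convert to kg/day: 51548.064 / 1000 = 51.548064 kg/day

51.548064 kg/day


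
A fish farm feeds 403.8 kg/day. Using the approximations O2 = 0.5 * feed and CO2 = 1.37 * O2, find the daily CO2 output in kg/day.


O2 = 403.8 * 0.5 = 201.9
CO2 = 201.9 * 1.37 = 276.603

276.603 kg/day


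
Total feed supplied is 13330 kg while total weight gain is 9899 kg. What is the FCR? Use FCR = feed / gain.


FCR = feed consumed / weight gained
FCR = 13330 kg / 9899 kg = 1.3466

1.3466


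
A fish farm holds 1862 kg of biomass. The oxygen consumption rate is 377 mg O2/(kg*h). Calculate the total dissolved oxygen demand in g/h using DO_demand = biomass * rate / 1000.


Total O2 consumption (mg/h) = 1862 kg * 377 mg/(kg*h) = 701974 mg/h
Convert to g/h: 701974 / 1000 = 701.974 g/h

701.974 g/h


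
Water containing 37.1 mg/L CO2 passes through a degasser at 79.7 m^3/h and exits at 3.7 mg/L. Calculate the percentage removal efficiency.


CO2_out / CO2_in = 3.7 / 37.1 = 0.099730458
Fraction remaining = 0.099730458
efficiency = (1 - 0.099730458) * 100 = 90.027 %

90.027 %


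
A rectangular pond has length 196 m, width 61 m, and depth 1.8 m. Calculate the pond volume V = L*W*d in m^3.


Base area = L * W = 196 * 61 = 11956 m^2
Volume = area * depth = 11956 * 1.8 = 21520.8 m^3

21520.8 m^3


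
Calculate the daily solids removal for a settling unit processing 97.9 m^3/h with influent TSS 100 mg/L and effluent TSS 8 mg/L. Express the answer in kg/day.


Concentration drop: TSS_in - TSS_out = 100 - 8 = 92 mg/L
Hourly solids removed = Q * dTSS = 97.9 m^3/h * 92 mg/L = 9006.8 g/h  (m^3/h * mg/L = g/h)
Daily solids removed = 9006.8 * 24 = 216163.2 g/day
Convert g to kg: 216163.2 / 1000 = 216.1632 kg/day

216.1632 kg/day


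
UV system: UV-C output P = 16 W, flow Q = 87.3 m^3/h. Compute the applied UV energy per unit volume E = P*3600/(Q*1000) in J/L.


Energy delivered per hour = 16 W * 3600 s = 57600 J/h
Volume treated per hour = 87.3 m^3/h * 1000 = 87300 L/h
dose = 57600 / 87300 = 0.659794 J/L

0.659794 J/L


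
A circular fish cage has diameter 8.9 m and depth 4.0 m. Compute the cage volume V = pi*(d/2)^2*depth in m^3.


r = d/2 = 8.9/2 = 4.45 m
Base area = pi*r^2 = pi*4.45^2 = 62.211389 m^2
Volume = 62.211389 * 4.0 = 248.846 m^3

248.846 m^3


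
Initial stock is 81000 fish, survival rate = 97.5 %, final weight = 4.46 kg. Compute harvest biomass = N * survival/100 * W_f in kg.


Survivors = 81000 * 97.5/100 = 78975 fish
Harvest biomass = survivors * W_f = 78975 * 4.46 = 352228.5 kg

352228.5 kg


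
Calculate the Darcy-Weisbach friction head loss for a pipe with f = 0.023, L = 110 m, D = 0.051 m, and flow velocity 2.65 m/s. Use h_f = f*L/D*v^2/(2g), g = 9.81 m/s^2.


v^2 = 2.65^2 = 7.0225 m^2/s^2
L/D = 110/0.051 = 2156.8627
h_f = f*(L/D)*v^2/(2g) = 0.023 * 2156.8627 * 7.0225 / 19.62 = 17.7559 m

17.7559 m


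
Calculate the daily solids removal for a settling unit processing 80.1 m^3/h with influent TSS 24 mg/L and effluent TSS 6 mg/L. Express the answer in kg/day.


Concentration drop: TSS_in - TSS_out = 24 - 6 = 18 mg/L
Hourly solids removed = Q * dTSS = 80.1 m^3/h * 18 mg/L = 1441.8 g/h  (m^3/h * mg/L = g/h)
Daily solids removed = 1441.8 * 24 = 34603.2 g/day
Convert g to kg: 34603.2 / 1000 = 34.6032 kg/day

34.6032 kg/day


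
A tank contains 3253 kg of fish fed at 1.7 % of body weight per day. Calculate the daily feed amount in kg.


Feeding rate fraction = 1.7% / 100 = 0.017
Daily feed = 3253 kg * 0.017 = 55.301 kg/day

55.301 kg/day


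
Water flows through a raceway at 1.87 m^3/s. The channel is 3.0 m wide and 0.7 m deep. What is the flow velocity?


Cross-sectional area = W * d = 3.0 * 0.7 = 2.1 m^2
Velocity = Q / A = 1.87 / 2.1 = 0.890476 m/s

0.890476 m/s


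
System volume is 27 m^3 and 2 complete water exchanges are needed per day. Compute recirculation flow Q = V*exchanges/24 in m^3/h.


Daily recirculation volume = 27 m^3 * 2 = 54 m^3/day
Flow rate Q = daily volume / 24 h = 54 / 24 = 2.25 m^3/h

2.25 m^3/h


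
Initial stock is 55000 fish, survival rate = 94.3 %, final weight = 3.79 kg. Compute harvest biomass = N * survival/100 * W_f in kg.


Survivors = 55000 * 94.3/100 = 51865 fish
Harvest biomass = survivors * W_f = 51865 * 3.79 = 196568.35 kg

196568.35 kg


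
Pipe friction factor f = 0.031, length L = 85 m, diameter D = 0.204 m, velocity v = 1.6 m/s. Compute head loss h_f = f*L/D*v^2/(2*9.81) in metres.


v^2 = 1.6^2 = 2.56 m^2/s^2
L/D = 85/0.204 = 416.66667
h_f = f*(L/D)*v^2/(2g) = 0.031 * 416.66667 * 2.56 / 19.62 = 1.68536 m

1.68536 m


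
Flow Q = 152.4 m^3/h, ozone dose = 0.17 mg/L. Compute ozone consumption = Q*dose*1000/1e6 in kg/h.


O3 demand (mg/h) = Q * dose * 1000 = 152.4 * 0.17 * 1000 = 25908 mg/h
Convert mg to kg: 25908 / 1e6 = 0.025908 kg/h

0.025908 kg/h


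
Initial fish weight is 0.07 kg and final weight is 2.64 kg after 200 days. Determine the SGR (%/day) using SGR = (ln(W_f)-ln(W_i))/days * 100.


ln(W_f) = ln(2.64) = 0.97077892
ln(W_i) = ln(0.07) = -2.65926
ln(W_f) - ln(W_i) = 0.97077892 - -2.65926 = 3.6300389
SGR = 3.6300389 / 200 * 100 = 1.81502 %/day

1.81502 %/day


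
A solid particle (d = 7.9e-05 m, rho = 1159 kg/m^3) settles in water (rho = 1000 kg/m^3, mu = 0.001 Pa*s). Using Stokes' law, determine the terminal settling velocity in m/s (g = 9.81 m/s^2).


Density difference: rho_p - rho_f = 1159 - 1000 = 159 kg/m^3
d^2 = (7.9e-05)^2 = 6.241e-09 m^2
Numerator = (rho_p - rho_f) * g * d^2 = 159 * 9.81 * 6.241e-09 = 9.7346494e-06
Denominator = 18 * mu = 18 * 0.001 = 0.018
v_s = 9.7346494e-06 / 0.018 = 5.40814e-04 m/s
Check: Re = rho_f * v_s * d / mu = 1000 * 5.40814e-04 * 7.9e-05 / 0.001 = 0.0427 < 1, so Stokes' law applies.

5.40814e-04 m/s


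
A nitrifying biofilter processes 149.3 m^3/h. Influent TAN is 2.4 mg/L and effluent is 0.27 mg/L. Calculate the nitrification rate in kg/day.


Concentration drop: TAN_in - TAN_out = 2.4 - 0.27 = 2.13 mg/L
Hourly TAN removed = Q * dTAN = 149.3 m^3/h * 2.13 mg/L = 318.009 g/h  (m^3/h * mg/L = g/h)
Daily TAN removed = 318.009 * 24 = 7632.216 g/day
Convert to kg/day: 7632.216 / 1000 = 7.632216 kg/day

7.632216 kg/day


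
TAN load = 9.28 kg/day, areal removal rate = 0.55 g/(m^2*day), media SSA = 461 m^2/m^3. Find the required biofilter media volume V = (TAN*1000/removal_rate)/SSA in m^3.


A = 9.28*1000 / 0.55 = 16872.727 m^2
V = 16872.727 / 461 = 36.6003

36.6003 m^3


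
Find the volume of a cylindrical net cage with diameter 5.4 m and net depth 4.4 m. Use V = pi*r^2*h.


r = d/2 = 5.4/2 = 2.7 m
Base area = pi*r^2 = pi*2.7^2 = 22.90221 m^2
Volume = 22.90221 * 4.4 = 100.77 m^3

100.77 m^3


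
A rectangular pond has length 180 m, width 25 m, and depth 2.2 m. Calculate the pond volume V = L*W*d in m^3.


Base area = L * W = 180 * 25 = 4500 m^2
Volume = area * depth = 4500 * 2.2 = 9900 m^3

9900 m^3


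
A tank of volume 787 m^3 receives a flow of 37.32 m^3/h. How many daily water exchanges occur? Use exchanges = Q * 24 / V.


Daily flow volume = 37.32 m^3/h * 24 h = 895.68 m^3/day
Exchanges = daily flow / tank volume = 895.68 / 787 = 1.13809 exchanges/day

1.13809 exchanges/day


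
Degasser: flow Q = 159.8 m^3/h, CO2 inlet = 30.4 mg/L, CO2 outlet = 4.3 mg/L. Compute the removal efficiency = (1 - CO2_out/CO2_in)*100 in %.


CO2_out / CO2_in = 4.3 / 30.4 = 0.14144737
Fraction remaining = 0.14144737
efficiency = (1 - 0.14144737) * 100 = 85.8553 %

85.8553 %


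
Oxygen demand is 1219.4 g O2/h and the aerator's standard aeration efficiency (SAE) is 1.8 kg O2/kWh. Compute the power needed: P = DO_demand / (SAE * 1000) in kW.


SAE in g O2/kWh = 1.8 * 1000 = 1800 g/kWh
P = DO_demand / SAE_g = 1219.4 / 1800 = 0.677444 kW

0.677444 kW


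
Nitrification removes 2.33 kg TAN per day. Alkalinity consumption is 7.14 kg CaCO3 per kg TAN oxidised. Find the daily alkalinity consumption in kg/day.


Alkalinity factor: 7.14 kg CaCO3 consumed per kg TAN nitrified
alk = 2.33 kg TAN * 7.14 = 16.6362 kg CaCO3/day

16.6362 kg CaCO3/day


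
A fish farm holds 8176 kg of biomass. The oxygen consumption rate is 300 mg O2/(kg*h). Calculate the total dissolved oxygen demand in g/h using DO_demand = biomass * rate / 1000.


Total O2 consumption (mg/h) = 8176 kg * 300 mg/(kg*h) = 2452800 mg/h
Convert to g/h: 2452800 / 1000 = 2452.8 g/h

2452.8 g/h


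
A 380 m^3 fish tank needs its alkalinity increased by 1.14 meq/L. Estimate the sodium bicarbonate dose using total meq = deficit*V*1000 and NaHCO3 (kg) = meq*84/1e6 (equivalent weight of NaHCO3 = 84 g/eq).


Tank volume in L = 380 m^3 * 1000 = 380000 L
Total meq required = 1.14 meq/L * 380000 L = 433200 meq
NaHCO3 mass = 433200 meq * 84 mg/meq / 1e6 = 36.3888 kg

36.3888 kg


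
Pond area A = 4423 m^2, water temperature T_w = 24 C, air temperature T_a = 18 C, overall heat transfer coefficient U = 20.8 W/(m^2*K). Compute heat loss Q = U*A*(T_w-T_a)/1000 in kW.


Temperature difference dT = 24 - 18 = 6 K
Heat loss (W) = U * A * dT = 20.8 * 4423 * 6 = 551990.4 W
Convert to kW: 551990.4 / 1000 = 551.9904 kW

551.9904 kW


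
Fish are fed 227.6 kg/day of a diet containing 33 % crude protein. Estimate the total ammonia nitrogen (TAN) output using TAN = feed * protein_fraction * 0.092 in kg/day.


Protein in feed = 227.6 * 33/100 = 75.108 kg/day
TAN = protein * 0.092 = 75.108 * 0.092 = 6.909936 kg/day

6.909936 kg/day


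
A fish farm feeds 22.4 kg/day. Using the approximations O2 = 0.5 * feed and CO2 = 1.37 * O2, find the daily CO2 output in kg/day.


O2 = 22.4 * 0.5 = 11.2
CO2 = 11.2 * 1.37 = 15.344

15.344 kg/day


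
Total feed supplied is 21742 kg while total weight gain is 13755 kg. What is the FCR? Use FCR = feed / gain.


FCR = feed consumed / weight gained
FCR = 21742 kg / 13755 kg = 1.58066

1.58066


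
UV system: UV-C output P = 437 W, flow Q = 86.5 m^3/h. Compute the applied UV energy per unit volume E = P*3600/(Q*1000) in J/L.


Energy delivered per hour = 437 W * 3600 s = 1573200 J/h
Volume treated per hour = 86.5 m^3/h * 1000 = 86500 L/h
dose = 1573200 / 86500 = 18.1873 J/L

18.1873 J/L


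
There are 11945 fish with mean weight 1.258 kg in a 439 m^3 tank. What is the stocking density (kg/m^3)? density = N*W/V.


Total biomass = 11945 fish * 1.258 kg = 15026.81 kg
Density = total biomass / volume = 15026.81 / 439 = 34.2296 kg/m^3

34.2296 kg/m^3


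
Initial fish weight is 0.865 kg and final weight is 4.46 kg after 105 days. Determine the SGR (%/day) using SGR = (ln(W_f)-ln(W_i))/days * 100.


ln(W_f) = ln(4.46) = 1.4951488
ln(W_i) = ln(0.865) = -0.14502577
ln(W_f) - ln(W_i) = 1.4951488 - -0.14502577 = 1.6401746
SGR = 1.6401746 / 105 * 100 = 1.56207 %/day

1.56207 %/day


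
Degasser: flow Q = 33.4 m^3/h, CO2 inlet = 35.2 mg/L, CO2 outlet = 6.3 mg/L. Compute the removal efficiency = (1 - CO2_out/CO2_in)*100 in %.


CO2_out / CO2_in = 6.3 / 35.2 = 0.17897727
Fraction remaining = 0.17897727
efficiency = (1 - 0.17897727) * 100 = 82.1023 %

82.1023 %


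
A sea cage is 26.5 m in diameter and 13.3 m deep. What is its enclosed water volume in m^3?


r = d/2 = 26.5/2 = 13.25 m
Base area = pi*r^2 = pi*13.25^2 = 551.54586 m^2
Volume = 551.54586 * 13.3 = 7335.56 m^3

7335.56 m^3


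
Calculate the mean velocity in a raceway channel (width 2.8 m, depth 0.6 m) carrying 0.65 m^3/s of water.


Cross-sectional area = W * d = 2.8 * 0.6 = 1.68 m^2
Velocity = Q / A = 0.65 / 1.68 = 0.386905 m/s

0.386905 m/s


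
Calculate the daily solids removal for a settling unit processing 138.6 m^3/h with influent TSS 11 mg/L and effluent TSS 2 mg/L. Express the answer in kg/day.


Concentration drop: TSS_in - TSS_out = 11 - 2 = 9 mg/L
Hourly solids removed = Q * dTSS = 138.6 m^3/h * 9 mg/L = 1247.4 g/h  (m^3/h * mg/L = g/h)
Daily solids removed = 1247.4 * 24 = 29937.6 g/day
Convert g to kg: 29937.6 / 1000 = 29.9376 kg/day

29.9376 kg/day


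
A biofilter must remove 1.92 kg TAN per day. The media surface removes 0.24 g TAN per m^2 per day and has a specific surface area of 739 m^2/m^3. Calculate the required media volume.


A = 1.92*1000 / 0.24 = 8000 m^2
V = 8000 / 739 = 10.8254

10.8254 m^3


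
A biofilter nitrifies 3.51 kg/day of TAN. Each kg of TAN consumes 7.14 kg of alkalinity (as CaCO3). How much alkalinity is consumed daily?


Alkalinity factor: 7.14 kg CaCO3 consumed per kg TAN nitrified
alk = 3.51 kg TAN * 7.14 = 25.0614 kg CaCO3/day

25.0614 kg CaCO3/day


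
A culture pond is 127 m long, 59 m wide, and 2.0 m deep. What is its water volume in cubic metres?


Base area = L * W = 127 * 59 = 7493 m^2
Volume = area * depth = 7493 * 2.0 = 14986 m^3

14986 m^3


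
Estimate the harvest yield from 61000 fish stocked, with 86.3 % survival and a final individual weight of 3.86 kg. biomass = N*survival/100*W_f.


Survivors = 61000 * 86.3/100 = 52643 fish
Harvest biomass = survivors * W_f = 52643 * 3.86 = 203201.98 kg

203201.98 kg


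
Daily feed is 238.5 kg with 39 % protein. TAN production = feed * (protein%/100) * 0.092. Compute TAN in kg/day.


Protein in feed = 238.5 * 39/100 = 93.015 kg/day
TAN = protein * 0.092 = 93.015 * 0.092 = 8.55738 kg/day

8.55738 kg/day


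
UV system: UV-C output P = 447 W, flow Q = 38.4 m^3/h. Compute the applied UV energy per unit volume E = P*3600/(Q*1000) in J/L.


Energy delivered per hour = 447 W * 3600 s = 1609200 J/h
Volume treated per hour = 38.4 m^3/h * 1000 = 38400 L/h
dose = 1609200 / 38400 = 41.9062 J/L

41.9062 J/L


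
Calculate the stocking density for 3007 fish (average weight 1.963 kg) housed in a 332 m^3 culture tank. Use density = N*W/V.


Total biomass = 3007 fish * 1.963 kg = 5902.741 kg
Density = total biomass / volume = 5902.741 / 332 = 17.7793 kg/m^3

17.7793 kg/m^3


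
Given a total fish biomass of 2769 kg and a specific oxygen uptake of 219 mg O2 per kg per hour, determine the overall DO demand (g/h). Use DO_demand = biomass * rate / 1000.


Total O2 consumption (mg/h) = 2769 kg * 219 mg/(kg*h) = 606411 mg/h
Convert to g/h: 606411 / 1000 = 606.411 g/h

606.411 g/h


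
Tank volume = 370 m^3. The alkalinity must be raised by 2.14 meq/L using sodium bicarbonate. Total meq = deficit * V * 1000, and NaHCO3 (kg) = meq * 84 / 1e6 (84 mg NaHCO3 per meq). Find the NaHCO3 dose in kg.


Tank volume in L = 370 m^3 * 1000 = 370000 L
Total meq required = 2.14 meq/L * 370000 L = 791800 meq
NaHCO3 mass = 791800 meq * 84 mg/meq / 1e6 = 66.5112 kg

66.5112 kg


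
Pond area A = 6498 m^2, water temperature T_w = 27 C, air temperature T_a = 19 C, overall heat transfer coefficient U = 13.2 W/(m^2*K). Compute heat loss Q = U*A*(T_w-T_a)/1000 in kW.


Temperature difference dT = 27 - 19 = 8 K
Heat loss (W) = U * A * dT = 13.2 * 6498 * 8 = 686188.8 W
Convert to kW: 686188.8 / 1000 = 686.1888 kW

686.1888 kW


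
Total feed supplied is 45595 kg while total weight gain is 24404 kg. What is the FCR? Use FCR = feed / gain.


FCR = feed consumed / weight gained
FCR = 45595 kg / 24404 kg = 1.86834

1.86834


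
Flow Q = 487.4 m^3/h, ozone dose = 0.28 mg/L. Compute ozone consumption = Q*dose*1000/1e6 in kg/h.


O3 demand (mg/h) = Q * dose * 1000 = 487.4 * 0.28 * 1000 = 136472 mg/h
Convert mg to kg: 136472 / 1e6 = 0.136472 kg/h

0.136472 kg/h


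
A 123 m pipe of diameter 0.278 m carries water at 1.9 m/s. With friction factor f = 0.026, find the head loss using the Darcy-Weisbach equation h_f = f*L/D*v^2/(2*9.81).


v^2 = 1.9^2 = 3.61 m^2/s^2
L/D = 123/0.278 = 442.44604
h_f = f*(L/D)*v^2/(2g) = 0.026 * 442.44604 * 3.61 / 19.62 = 2.11661 m

2.11661 m


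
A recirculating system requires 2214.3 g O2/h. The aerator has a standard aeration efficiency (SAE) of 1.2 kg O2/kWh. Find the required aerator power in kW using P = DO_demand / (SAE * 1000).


SAE in g O2/kWh = 1.2 * 1000 = 1200 g/kWh
P = DO_demand / SAE_g = 2214.3 / 1200 = 1.84525 kW

1.84525 kW


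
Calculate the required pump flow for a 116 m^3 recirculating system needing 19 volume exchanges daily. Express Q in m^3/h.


Daily recirculation volume = 116 m^3 * 19 = 2204 m^3/day
Flow rate Q = daily volume / 24 h = 2204 / 24 = 91.8333 m^3/h

91.8333 m^3/h


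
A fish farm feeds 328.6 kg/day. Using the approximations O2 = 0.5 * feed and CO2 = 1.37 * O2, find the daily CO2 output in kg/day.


O2 = 328.6 * 0.5 = 164.3
CO2 = 164.3 * 1.37 = 225.091

225.091 kg/day


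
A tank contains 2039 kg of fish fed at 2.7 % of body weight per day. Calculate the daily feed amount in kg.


Feeding rate fraction = 2.7% / 100 = 0.027
Daily feed = 2039 kg * 0.027 = 55.053 kg/day

55.053 kg/day


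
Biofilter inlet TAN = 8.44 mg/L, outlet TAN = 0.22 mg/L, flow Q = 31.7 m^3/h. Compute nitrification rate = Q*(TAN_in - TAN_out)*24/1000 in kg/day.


Concentration drop: TAN_in - TAN_out = 8.44 - 0.22 = 8.22 mg/L
Hourly TAN removed = Q * dTAN = 31.7 m^3/h * 8.22 mg/L = 260.574 g/h  (m^3/h * mg/L = g/h)
Daily TAN removed = 260.574 * 24 = 6253.776 g/day
Convert to kg/day: 6253.776 / 1000 = 6.253776 kg/day

6.253776 kg/day


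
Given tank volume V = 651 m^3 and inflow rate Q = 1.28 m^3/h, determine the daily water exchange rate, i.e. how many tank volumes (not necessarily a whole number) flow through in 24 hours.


Daily flow volume = 1.28 m^3/h * 24 h = 30.72 m^3/day
Exchanges = daily flow / tank volume = 30.72 / 651 = 0.0471889 exchanges/day

0.0471889 exchanges/day


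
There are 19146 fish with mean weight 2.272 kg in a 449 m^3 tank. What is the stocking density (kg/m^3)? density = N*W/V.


Total biomass = 19146 fish * 2.272 kg = 43499.712 kg
Density = total biomass / volume = 43499.712 / 449 = 96.8813 kg/m^3

96.8813 kg/m^3


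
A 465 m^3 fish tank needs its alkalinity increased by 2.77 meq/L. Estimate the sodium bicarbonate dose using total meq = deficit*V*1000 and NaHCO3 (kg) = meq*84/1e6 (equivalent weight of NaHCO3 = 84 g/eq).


Tank volume in L = 465 m^3 * 1000 = 465000 L
Total meq required = 2.77 meq/L * 465000 L = 1288050 meq
NaHCO3 mass = 1288050 meq * 84 mg/meq / 1e6 = 108.196 kg

108.196 kg


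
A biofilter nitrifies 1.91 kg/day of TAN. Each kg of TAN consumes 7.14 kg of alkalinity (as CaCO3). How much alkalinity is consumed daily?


Alkalinity factor: 7.14 kg CaCO3 consumed per kg TAN nitrified
alk = 1.91 kg TAN * 7.14 = 13.6374 kg CaCO3/day

13.6374 kg CaCO3/day


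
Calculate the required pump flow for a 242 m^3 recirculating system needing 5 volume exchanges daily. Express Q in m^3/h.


Daily recirculation volume = 242 m^3 * 5 = 1210 m^3/day
Flow rate Q = daily volume / 24 h = 1210 / 24 = 50.4167 m^3/h

50.4167 m^3/h


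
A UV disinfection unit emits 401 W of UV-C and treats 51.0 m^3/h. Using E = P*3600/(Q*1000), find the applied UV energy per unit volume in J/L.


Energy delivered per hour = 401 W * 3600 s = 1443600 J/h
Volume treated per hour = 51.0 m^3/h * 1000 = 51000 L/h
dose = 1443600 / 51000 = 28.3059 J/L

28.3059 J/L


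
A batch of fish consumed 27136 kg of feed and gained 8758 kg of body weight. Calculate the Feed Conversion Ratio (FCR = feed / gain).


FCR = feed consumed / weight gained
FCR = 27136 kg / 8758 kg = 3.09842

3.09842


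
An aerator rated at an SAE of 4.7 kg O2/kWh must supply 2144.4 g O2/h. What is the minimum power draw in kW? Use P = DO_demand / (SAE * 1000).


SAE in g O2/kWh = 4.7 * 1000 = 4700 g/kWh
P = DO_demand / SAE_g = 2144.4 / 4700 = 0.456255 kW

0.456255 kW


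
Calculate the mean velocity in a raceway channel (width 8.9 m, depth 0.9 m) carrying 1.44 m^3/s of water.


Cross-sectional area = W * d = 8.9 * 0.9 = 8.01 m^2
Velocity = Q / A = 1.44 / 8.01 = 0.179775 m/s

0.179775 m/s


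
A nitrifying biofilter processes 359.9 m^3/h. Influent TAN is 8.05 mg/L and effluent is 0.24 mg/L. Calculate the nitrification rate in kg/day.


Concentration drop: TAN_in - TAN_out = 8.05 - 0.24 = 7.81 mg/L
Hourly TAN removed = Q * dTAN = 359.9 m^3/h * 7.81 mg/L = 2810.819 g/h  (m^3/h * mg/L = g/h)
Daily TAN removed = 2810.819 * 24 = 67459.656 g/day
Convert to kg/day: 67459.656 / 1000 = 67.459656 kg/day

67.459656 kg/day


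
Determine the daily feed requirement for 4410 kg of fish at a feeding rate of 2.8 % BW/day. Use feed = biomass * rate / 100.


Feeding rate fraction = 2.8% / 100 = 0.028
Daily feed = 4410 kg * 0.028 = 123.48 kg/day

123.48 kg/day


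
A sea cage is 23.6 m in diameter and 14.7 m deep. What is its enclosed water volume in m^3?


r = d/2 = 23.6/2 = 11.8 m
Base area = pi*r^2 = pi*11.8^2 = 437.43536 m^2
Volume = 437.43536 * 14.7 = 6430.3 m^3

6430.3 m^3


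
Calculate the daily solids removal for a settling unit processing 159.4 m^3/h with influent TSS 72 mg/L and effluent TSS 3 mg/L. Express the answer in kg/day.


Concentration drop: TSS_in - TSS_out = 72 - 3 = 69 mg/L
Hourly solids removed = Q * dTSS = 159.4 m^3/h * 69 mg/L = 10998.6 g/h  (m^3/h * mg/L = g/h)
Daily solids removed = 10998.6 * 24 = 263966.4 g/day
Convert g to kg: 263966.4 / 1000 = 263.9664 kg/day

263.9664 kg/day


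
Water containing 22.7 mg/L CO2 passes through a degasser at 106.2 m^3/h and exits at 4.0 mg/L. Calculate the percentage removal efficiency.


CO2_out / CO2_in = 4.0 / 22.7 = 0.17621145
Fraction remaining = 0.17621145
efficiency = (1 - 0.17621145) * 100 = 82.3789 %

82.3789 %


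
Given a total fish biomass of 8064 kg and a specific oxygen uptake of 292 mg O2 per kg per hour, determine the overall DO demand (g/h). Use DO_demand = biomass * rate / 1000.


Total O2 consumption (mg/h) = 8064 kg * 292 mg/(kg*h) = 2354688 mg/h
Convert to g/h: 2354688 / 1000 = 2354.688 g/h

2354.688 g/h


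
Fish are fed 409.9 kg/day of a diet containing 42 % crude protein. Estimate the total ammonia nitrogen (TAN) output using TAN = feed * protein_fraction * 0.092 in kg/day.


Protein in feed = 409.9 * 42/100 = 172.158 kg/day
TAN = protein * 0.092 = 172.158 * 0.092 = 15.838536 kg/day

15.838536 kg/day


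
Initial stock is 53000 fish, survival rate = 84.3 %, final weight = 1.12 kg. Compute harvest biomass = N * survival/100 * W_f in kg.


Survivors = 53000 * 84.3/100 = 44679 fish
Harvest biomass = survivors * W_f = 44679 * 1.12 = 50040.48 kg

50040.48 kg


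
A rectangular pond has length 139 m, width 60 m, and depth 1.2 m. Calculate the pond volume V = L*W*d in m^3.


Base area = L * W = 139 * 60 = 8340 m^2
Volume = area * depth = 8340 * 1.2 = 10008 m^3

10008 m^3


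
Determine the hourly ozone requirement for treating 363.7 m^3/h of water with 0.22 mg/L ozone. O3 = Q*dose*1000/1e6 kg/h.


O3 demand (mg/h) = Q * dose * 1000 = 363.7 * 0.22 * 1000 = 80014 mg/h
Convert mg to kg: 80014 / 1e6 = 0.080014 kg/h

0.080014 kg/h


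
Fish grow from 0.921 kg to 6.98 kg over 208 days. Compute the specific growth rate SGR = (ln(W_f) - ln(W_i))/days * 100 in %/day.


ln(W_f) = ln(6.98) = 1.9430489
ln(W_i) = ln(0.921) = -0.082295243
ln(W_f) - ln(W_i) = 1.9430489 - -0.082295243 = 2.0253441
SGR = 2.0253441 / 208 * 100 = 0.973723 %/day

0.973723 %/day


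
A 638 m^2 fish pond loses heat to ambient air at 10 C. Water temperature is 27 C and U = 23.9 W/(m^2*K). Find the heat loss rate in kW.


Temperature difference dT = 27 - 10 = 17 K
Heat loss (W) = U * A * dT = 23.9 * 638 * 17 = 259219.4 W
Convert to kW: 259219.4 / 1000 = 259.2194 kW

259.2194 kW


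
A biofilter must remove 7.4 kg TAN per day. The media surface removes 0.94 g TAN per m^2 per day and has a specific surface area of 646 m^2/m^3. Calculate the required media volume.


A = 7.4*1000 / 0.94 = 7872.3404 m^2
V = 7872.3404 / 646 = 12.1863

12.1863 m^3
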